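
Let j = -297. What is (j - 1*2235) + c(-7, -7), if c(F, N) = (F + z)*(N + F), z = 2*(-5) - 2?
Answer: -2266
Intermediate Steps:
z = -12 (z = -10 - 2 = -12)
c(F, N) = (-12 + F)*(F + N) (c(F, N) = (F - 12)*(N + F) = (-12 + F)*(F + N))
(j - 1*2235) + c(-7, -7) = (-297 - 1*2235) + ((-7)**2 - 12*(-7) - 12*(-7) - 7*(-7)) = (-297 - 2235) + (49 + 84 + 84 + 49) = -2532 + 266 = -2266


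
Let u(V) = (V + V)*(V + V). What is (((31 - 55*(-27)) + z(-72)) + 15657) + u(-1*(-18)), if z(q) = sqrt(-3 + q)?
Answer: 18469 + 5*I*sqrt(3) ≈ 18469.0 + 8.6602*I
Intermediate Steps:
u(V) = 4*V**2 (u(V) = (2*V)*(2*V) = 4*V**2)
(((31 - 55*(-27)) + z(-72)) + 15657) + u(-1*(-18)) = (((31 - 55*(-27)) + sqrt(-3 - 72)) + 15657) + 4*(-1*(-18))**2 = (((31 + 1485) + sqrt(-75)) + 15657) + 4*18**2 = ((1516 + 5*I*sqrt(3)) + 15657) + 4*324 = (17173 + 5*I*sqrt(3)) + 1296 = 18469 + 5*I*sqrt(3)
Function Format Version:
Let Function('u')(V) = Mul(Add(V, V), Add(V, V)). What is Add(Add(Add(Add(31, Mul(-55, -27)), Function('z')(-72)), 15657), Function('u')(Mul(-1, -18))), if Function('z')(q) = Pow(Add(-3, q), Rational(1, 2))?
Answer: Add(18469, Mul(5, I, Pow(3, Rational(1, 2)))) ≈ Add(18469., Mul(8.6602, I))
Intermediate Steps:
Function('u')(V) = Mul(4, Pow(V, 2)) (Function('u')(V) = Mul(Mul(2, V), Mul(2, V)) = Mul(4, Pow(V, 2)))
Add(Add(Add(Add(31, Mul(-55, -27)), Function('z')(-72)), 15657), Function('u')(Mul(-1, -18))) = Add(Add(Add(Add(31, Mul(-55, -27)), Pow(Add(-3, -72), Rational(1, 2))), 15657), Mul(4, Pow(Mul(-1, -18), 2))) = Add(Add(Add(Add(31, 1485), Pow(-75, Rational(1, 2))), 15657), Mul(4, Pow(18, 2))) = Add(Add(Add(1516, Mul(5, I, Pow(3, Rational(1, 2)))), 15657), Mul(4, 324)) = Add(Add(17173, Mul(5, I, Pow(3, Rational(1, 2)))), 1296) = Add(18469, Mul(5, I, Pow(3, Rational(1, 2))))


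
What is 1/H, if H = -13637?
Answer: -1/13637 ≈ -7.3330e-5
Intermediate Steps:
1/H = 1/(-13637) = -1/13637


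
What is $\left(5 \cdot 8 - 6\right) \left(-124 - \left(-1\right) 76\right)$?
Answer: $-1632$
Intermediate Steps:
$\left(5 \cdot 8 - 6\right) \left(-124 - \left(-1\right) 76\right) = \left(40 - 6\right) \left(-124 - -76\right) = 34 \left(-124 + 76\right) = 34 \left(-48\right) = -1632$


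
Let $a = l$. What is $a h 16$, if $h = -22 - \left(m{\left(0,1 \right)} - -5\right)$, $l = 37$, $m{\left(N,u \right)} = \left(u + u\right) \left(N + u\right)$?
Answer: $-17168$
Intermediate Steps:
$m{\left(N,u \right)} = 2 u \left(N + u\right)$
$h = -29$ ($h = -22 - \left(2 \cdot 1 \left(0 + 1\right) - -5\right) = -22 - \left(2 \cdot 1 \cdot 1 + 5\right) = -22 - \left(2 + 5\right) = -22 - 7 = -29$)
$a = 37$
$a h 16 = 37 \left(-29\right) 16 = \left(-1073\right) 16 = -17168$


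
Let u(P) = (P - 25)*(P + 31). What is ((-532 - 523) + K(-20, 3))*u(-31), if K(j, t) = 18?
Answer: 0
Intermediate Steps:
u(P) = (-25 + P)*(31 + P)
((-532 - 523) + K(-20, 3))*u(-31) = ((-532 - 523) + 18)*(-775 + (-31)² + 6*(-31)) = (-1055 + 18)*(-775 + 961 - 186) = -1037*0 = 0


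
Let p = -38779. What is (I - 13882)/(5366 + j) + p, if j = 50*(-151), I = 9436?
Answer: -1085755/28 ≈ -38777.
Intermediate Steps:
j = -7550
(I - 13882)/(5366 + j) + p = (9436 - 13882)/(5366 - 7550) - 38779 = -4446/(-2184) - 38779 = -4446*(-1/2184) - 38779 = 57/28 - 38779 = -1085755/28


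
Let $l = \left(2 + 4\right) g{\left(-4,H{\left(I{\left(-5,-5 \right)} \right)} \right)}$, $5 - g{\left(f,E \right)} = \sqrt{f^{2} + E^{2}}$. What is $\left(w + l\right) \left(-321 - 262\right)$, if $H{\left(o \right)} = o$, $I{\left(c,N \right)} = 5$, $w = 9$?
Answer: $-22737 + 3498 \sqrt{41} \approx -338.87$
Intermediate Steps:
$g{\left(f,E \right)} = 5 - \sqrt{E^{2} + f^{2}}$ ($g{\left(f,E \right)} = 5 - \sqrt{f^{2} + E^{2}} = 5 - \sqrt{E^{2} + f^{2}}$)
$l = 30 - 6 \sqrt{41}$ ($l = \left(2 + 4\right) \left(5 - \sqrt{5^{2} + \left(-4\right)^{2}}\right) = 6 \left(5 - \sqrt{25 + 16}\right) = 6 \left(5 - \sqrt{41}\right) = 30 - 6 \sqrt{41} \approx -8.4187$)
$\left(w + l\right) \left(-321 - 262\right) = \left(9 + \left(30 - 6 \sqrt{41}\right)\right) \left(-321 - 262\right) = \left(39 - 6 \sqrt{41}\right) \left(-583\right) = -22737 + 3498 \sqrt{41}$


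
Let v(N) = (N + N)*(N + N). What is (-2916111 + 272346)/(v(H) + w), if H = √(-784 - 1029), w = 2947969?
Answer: -881255/980239 ≈ -0.89902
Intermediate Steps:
H = 7*I*√37 (H = √(-1813) = 7*I*√37 ≈ 42.579*I)
v(N) = 4*N² (v(N) = (2*N)*(2*N) = 4*N²)
(-2916111 + 272346)/(v(H) + w) = (-2916111 + 272346)/(4*(7*I*√37)² + 2947969) = -2643765/(4*(-1813) + 2947969) = -2643765/(-7252 + 2947969) = -2643765/2940717 = -2643765*1/2940717 = -881255/980239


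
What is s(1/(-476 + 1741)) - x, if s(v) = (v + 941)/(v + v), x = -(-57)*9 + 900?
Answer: 593770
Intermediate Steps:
x = 1413 (x = -19*(-27) + 900 = 513 + 900 = 1413)
s(v) = (941 + v)/(2*v) (s(v) = (941 + v)/((2*v)) = (941 + v)*(1/(2*v)) = (941 + v)/(2*v))
s(1/(-476 + 1741)) - x = (941 + 1/(-476 + 1741))/(2*(1/(-476 + 1741))) - 1*1413 = (941 + 1/1265)/(2*(1/1265)) - 1413 = (½)*1265*(1190366/1265) - 1413 = 595183 - 1413 = 593770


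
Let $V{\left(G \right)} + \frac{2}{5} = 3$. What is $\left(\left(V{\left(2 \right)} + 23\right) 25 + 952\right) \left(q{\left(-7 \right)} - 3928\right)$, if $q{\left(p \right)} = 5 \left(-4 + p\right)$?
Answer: $-6340936$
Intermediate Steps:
$V{\left(G \right)} = \frac{13}{5}$ ($V{\left(G \right)} = - \frac{2}{5} + 3 = \frac{13}{5}$)
$q{\left(p \right)} = -20 + 5 p$
$\left(\left(V{\left(2 \right)} + 23\right) 25 + 952\right) \left(q{\left(-7 \right)} - 3928\right) = \left(\left(\frac{13}{5} + 23\right) 25 + 952\right) \left(\left(-20 + 5 \left(-7\right)\right) - 3928\right) = \left(\frac{128}{5} \cdot 25 + 952\right) \left(\left(-20 - 35\right) - 3928\right) = \left(640 + 952\right) \left(-55 - 3928\right) = 1592 \left(-3983\right) = -6340936$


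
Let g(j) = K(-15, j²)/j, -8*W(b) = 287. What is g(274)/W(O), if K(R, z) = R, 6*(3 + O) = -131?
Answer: 60/39319 ≈ 0.0015260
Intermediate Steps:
O = -149/6 (O = -3 + (⅙)*(-131) = -3 - 131/6 = -149/6 ≈ -24.833)
W(b) = -287/8 (W(b) = -⅛*287 = -287/8)
g(j) = -15/j
g(274)/W(O) = (-15/274)/(-287/8) = -15*1/274*(-8/287) = -15/274*(-8/287) = 60/39319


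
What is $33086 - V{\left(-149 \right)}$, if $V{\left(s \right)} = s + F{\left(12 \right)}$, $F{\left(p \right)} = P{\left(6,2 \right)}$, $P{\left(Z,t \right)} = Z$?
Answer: $33229$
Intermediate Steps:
$F{\left(p \right)} = 6$
$V{\left(s \right)} = 6 + s$ ($V{\left(s \right)} = s + 6 = 6 + s$)
$33086 - V{\left(-149 \right)} = 33086 - \left(6 - 149\right) = 33086 - -143 = 33086 + 143 = 33229$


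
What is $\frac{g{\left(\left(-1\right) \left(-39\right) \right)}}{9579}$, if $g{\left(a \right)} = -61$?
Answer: $- \frac{61}{9579} \approx -0.0063681$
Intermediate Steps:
$\frac{g{\left(\left(-1\right) \left(-39\right) \right)}}{9579} = - \frac{61}{9579}$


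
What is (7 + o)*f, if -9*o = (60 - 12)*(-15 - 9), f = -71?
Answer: -9585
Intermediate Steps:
o = 128 (o = -(60 - 12)*(-15 - 9)/9 = -16*(-24)/3 = -⅑*(-1152) = 128)
(7 + o)*f = (7 + 128)*(-71) = 135*(-71) = -9585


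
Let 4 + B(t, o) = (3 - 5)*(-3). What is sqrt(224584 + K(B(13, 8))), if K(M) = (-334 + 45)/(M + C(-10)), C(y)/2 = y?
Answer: sqrt(8085602)/6 ≈ 473.92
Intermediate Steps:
C(y) = 2*y
B(t, o) = 2 (B(t, o) = -4 + (3 - 5)*(-3) = -4 - 2*(-3) = -4 + 6 = 2)
K(M) = -289/(-20 + M) (K(M) = (-334 + 45)/(M + 2*(-10)) = -289/(M - 20) = -289/(-20 + M))
sqrt(224584 + K(B(13, 8))) = sqrt(224584 - 289/(-20 + 2)) = sqrt(224584 - 289/(-18)) = sqrt(224584 - 289*(-1/18)) = sqrt(224584 + 289/18) = sqrt(4042801/18) = sqrt(8085602)/6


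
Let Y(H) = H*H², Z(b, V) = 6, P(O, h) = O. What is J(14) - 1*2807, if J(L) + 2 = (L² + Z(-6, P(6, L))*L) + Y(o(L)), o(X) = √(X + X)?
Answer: -2529 + 56*√7 ≈ -2380.8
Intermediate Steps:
o(X) = √2*√X (o(X) = √(2*X) = √2*√X)
Y(H) = H³
J(L) = -2 + L² + 6*L + 2*√2*L^(3/2) (J(L) = -2 + ((L² + 6*L) + (√2*√L)³) = -2 + ((L² + 6*L) + 2*√2*L^(3/2)) = -2 + (L² + 6*L + 2*√2*L^(3/2)) = -2 + L² + 6*L + 2*√2*L^(3/2))
J(14) - 1*2807 = (-2 + 14² + 6*14 + 2*√2*14^(3/2)) - 1*2807 = (-2 + 196 + 84 + 2*√2*(14*√14)) - 2807 = (-2 + 196 + 84 + 56*√7) - 2807 = (278 + 56*√7) - 2807 = -2529 + 56*√7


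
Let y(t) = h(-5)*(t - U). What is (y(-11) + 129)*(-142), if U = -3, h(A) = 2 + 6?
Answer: -9230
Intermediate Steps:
h(A) = 8
y(t) = 24 + 8*t (y(t) = 8*(t - 1*(-3)) = 8*(t + 3) = 8*(3 + t) = 24 + 8*t)
(y(-11) + 129)*(-142) = ((24 + 8*(-11)) + 129)*(-142) = ((24 - 88) + 129)*(-142) = (-64 + 129)*(-142) = 65*(-142) = -9230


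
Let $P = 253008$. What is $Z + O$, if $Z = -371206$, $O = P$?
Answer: $-118198$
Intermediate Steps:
$O = 253008$
$Z + O = -371206 + 253008 = -118198$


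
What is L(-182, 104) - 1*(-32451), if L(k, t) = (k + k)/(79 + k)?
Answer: 3342817/103 ≈ 32455.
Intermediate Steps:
L(k, t) = 2*k/(79 + k) (L(k, t) = (2*k)/(79 + k) = 2*k/(79 + k))
L(-182, 104) - 1*(-32451) = 2*(-182)/(79 - 182) - 1*(-32451) = 2*(-182)/(-103) + 32451 = 2*(-182)*(-1/103) + 32451 = 364/103 + 32451 = 3342817/103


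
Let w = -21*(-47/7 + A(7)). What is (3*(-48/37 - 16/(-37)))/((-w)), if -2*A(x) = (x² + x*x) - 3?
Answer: 64/28083 ≈ 0.0022790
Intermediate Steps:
A(x) = 3/2 - x² (A(x) = -((x² + x*x) - 3)/2 = -((x² + x²) - 3)/2 = -(2*x² - 3)/2 = -(-3 + 2*x²)/2 = 3/2 - x²)
w = 2277/2 (w = -21*(-47/7 + (3/2 - 1*7²)) = -21*(-47*⅐ + (3/2 - 1*49)) = -21*(-47/7 + (3/2 - 49)) = -21*(-47/7 - 95/2) = -21*(-759/14) = 2277/2 ≈ 1138.5)
(3*(-48/37 - 16/(-37)))/((-w)) = (3*(-48/37 - 16/(-37)))/((-1*2277/2)) = (3*(-48*1/37 - 16*(-1/37)))/(-2277/2) = (3*(-48/37 + 16/37))*(-2/2277) = (3*(-32/37))*(-2/2277) = -96/37*(-2/2277) = 64/28083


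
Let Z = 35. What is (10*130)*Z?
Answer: 45500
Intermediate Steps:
(10*130)*Z = (10*130)*35 = 1300*35 = 45500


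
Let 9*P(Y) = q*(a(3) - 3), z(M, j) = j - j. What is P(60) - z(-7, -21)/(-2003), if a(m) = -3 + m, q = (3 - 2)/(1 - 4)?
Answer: 1/9 ≈ 0.11111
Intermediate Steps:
z(M, j) = 0
q = -1/3 (q = 1/(-3) = 1*(-1/3) = -1/3 ≈ -0.33333)
P(Y) = 1/9 (P(Y) = (-((-3 + 3) - 3)/3)/9 = (-(0 - 3)/3)/9 = (-1/3*(-3))/9 = (1/9)*1 = 1/9)
P(60) - z(-7, -21)/(-2003) = 1/9 - 0/(-2003) = 1/9 - 0*(-1)/2003 = 1/9 - 1*0 = 1/9 + 0 = 1/9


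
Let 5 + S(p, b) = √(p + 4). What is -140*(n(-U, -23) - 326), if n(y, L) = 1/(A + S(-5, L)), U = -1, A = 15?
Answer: 4608240/101 + 140*I/101 ≈ 45626.0 + 1.3861*I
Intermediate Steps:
S(p, b) = -5 + √(4 + p) (S(p, b) = -5 + √(p + 4) = -5 + √(4 + p))
n(y, L) = (10 - I)/101 (n(y, L) = 1/(15 + (-5 + √(4 - 5))) = 1/(15 + (-5 + √(-1))) = 1/(15 + (-5 + I)) = 1/(10 + I) = (10 - I)/101)
-140*(n(-U, -23) - 326) = -140*((10/101 - I/101) - 326) = -140*(-32916/101 - I/101) = 4608240/101 + 140*I/101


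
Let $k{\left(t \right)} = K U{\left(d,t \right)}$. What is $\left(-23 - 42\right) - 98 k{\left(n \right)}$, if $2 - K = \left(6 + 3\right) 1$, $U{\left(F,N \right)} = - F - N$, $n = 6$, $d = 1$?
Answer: $-4867$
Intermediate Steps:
$K = -7$ ($K = 2 - \left(6 + 3\right) 1 = 2 - 9 \cdot 1 = 2 - 9 = -7$)
$k{\left(t \right)} = 7 + 7 t$ ($k{\left(t \right)} = - 7 \left(\left(-1\right) 1 - t\right) = - 7 \left(-1 - t\right) = 7 + 7 t$)
$\left(-23 - 42\right) - 98 k{\left(n \right)} = \left(-23 - 42\right) - 98 \left(7 + 7 \cdot 6\right) = -65 - 98 \left(7 + 42\right) = -65 - 4802 = -4867$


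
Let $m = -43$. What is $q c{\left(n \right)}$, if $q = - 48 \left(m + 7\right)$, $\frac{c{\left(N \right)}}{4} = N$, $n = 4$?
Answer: $27648$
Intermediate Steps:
$c{\left(N \right)} = 4 N$
$q = 1728$ ($q = - 48 \left(-43 + 7\right) = \left(-48\right) \left(-36\right) = 1728$)
$q c{\left(n \right)} = 1728 \cdot 4 \cdot 4 = 1728 \cdot 16 = 27648$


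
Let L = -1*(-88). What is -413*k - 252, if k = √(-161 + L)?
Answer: -252 - 413*I*√73 ≈ -252.0 - 3528.7*I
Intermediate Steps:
L = 88
k = I*√73 (k = √(-161 + 88) = √(-73) = I*√73 ≈ 8.544*I)
-413*k - 252 = -413*I*√73 - 252 = -252 - 413*I*√73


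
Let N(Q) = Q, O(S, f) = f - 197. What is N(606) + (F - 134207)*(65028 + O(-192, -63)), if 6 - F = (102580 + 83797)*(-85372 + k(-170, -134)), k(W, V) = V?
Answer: 1032156938991454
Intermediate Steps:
O(S, f) = -197 + f
F = 15936351768 (F = 6 - (102580 + 83797)*(-85372 - 134) = 6 - 186377*(-85506) = 6 - 1*(-15936351762) = 6 + 15936351762 = 15936351768)
N(606) + (F - 134207)*(65028 + O(-192, -63)) = 606 + (15936351768 - 134207)*(65028 + (-197 - 63)) = 606 + 15936217561*(65028 - 260) = 606 + 15936217561*64768 = 606 + 1032156938990848 = 1032156938991454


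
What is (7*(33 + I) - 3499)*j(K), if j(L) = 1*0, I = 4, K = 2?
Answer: 0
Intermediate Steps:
j(L) = 0
(7*(33 + I) - 3499)*j(K) = (7*(33 + 4) - 3499)*0 = (7*37 - 3499)*0 = (259 - 3499)*0 = -3240*0 = 0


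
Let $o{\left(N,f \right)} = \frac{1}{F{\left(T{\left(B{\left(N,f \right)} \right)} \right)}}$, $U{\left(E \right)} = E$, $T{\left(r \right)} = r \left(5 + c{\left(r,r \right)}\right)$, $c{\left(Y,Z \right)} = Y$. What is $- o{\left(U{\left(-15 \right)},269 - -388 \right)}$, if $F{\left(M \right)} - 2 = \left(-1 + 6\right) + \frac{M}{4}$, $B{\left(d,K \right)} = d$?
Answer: $- \frac{2}{89} \approx -0.022472$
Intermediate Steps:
$T{\left(r \right)} = r \left(5 + r\right)$
$F{\left(M \right)} = 7 + \frac{M}{4}$ ($F{\left(M \right)} = 2 + \left(\left(-1 + 6\right) + \frac{M}{4}\right) = 2 + \left(5 + M \frac{1}{4}\right) = 2 + \left(5 + \frac{M}{4}\right) = 7 + \frac{M}{4}$)
$o{\left(N,f \right)} = \frac{1}{7 + \frac{N \left(5 + N\right)}{4}}$
$- o{\left(U{\left(-15 \right)},269 - -388 \right)} = - \frac{4}{28 - 15 \left(5 - 15\right)} = - \frac{4}{28 - -150} = - \frac{4}{28 + 150} = - \frac{4}{178} = \left(-1\right) \frac{2}{89} = - \frac{2}{89}$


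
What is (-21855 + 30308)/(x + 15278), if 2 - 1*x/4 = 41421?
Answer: -8453/150398 ≈ -0.056204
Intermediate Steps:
x = -165676 (x = 8 - 4*41421 = 8 - 165684 = -165676)
(-21855 + 30308)/(x + 15278) = (-21855 + 30308)/(-165676 + 15278) = 8453/(-150398) = 8453*(-1/150398) = -8453/150398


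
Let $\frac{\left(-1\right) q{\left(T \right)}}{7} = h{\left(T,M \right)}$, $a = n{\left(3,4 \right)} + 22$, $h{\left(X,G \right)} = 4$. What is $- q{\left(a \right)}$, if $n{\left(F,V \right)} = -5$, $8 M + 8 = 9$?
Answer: $28$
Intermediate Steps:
$M = \frac{1}{8}$ ($M = -1 + \frac{1}{8} \cdot 9 = -1 + \frac{9}{8} = \frac{1}{8} \approx 0.125$)
$a = 17$ ($a = -5 + 22 = 17$)
$q{\left(T \right)} = -28$ ($q{\left(T \right)} = \left(-7\right) 4 = -28$)
$- q{\left(a \right)} = \left(-1\right) \left(-28\right) = 28$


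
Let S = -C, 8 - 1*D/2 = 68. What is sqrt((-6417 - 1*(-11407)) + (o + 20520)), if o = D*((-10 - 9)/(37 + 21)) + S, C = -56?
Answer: 3*sqrt(2392674)/29 ≈ 160.02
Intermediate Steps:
D = -120 (D = 16 - 2*68 = 16 - 136 = -120)
S = 56 (S = -1*(-56) = 56)
o = 2764/29 (o = -120*(-10 - 9)/(37 + 21) + 56 = -(-2280)/58 + 56 = -120*(-19/58) + 56 = 1140/29 + 56 = 2764/29 ≈ 95.310)
sqrt((-6417 - 1*(-11407)) + (o + 20520)) = sqrt((-6417 - 1*(-11407)) + (2764/29 + 20520)) = sqrt((-6417 + 11407) + 597844/29) = sqrt(4990 + 597844/29) = sqrt(742554/29) = 3*sqrt(2392674)/29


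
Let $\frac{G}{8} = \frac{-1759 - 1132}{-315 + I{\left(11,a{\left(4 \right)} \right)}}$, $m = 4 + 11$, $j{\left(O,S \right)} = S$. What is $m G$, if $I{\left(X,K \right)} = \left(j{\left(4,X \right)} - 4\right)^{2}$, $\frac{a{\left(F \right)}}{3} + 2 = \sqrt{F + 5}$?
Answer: $\frac{24780}{19} \approx 1304.2$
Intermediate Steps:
$a{\left(F \right)} = -6 + 3 \sqrt{5 + F}$ ($a{\left(F \right)} = -6 + 3 \sqrt{F + 5} = -6 + 3 \sqrt{5 + F}$)
$m = 15$
$I{\left(X,K \right)} = \left(-4 + X\right)^{2}$ ($I{\left(X,K \right)} = \left(X - 4\right)^{2} = \left(-4 + X\right)^{2}$)
$G = \frac{1652}{19}$ ($G = 8 \frac{-1759 - 1132}{-315 + \left(-4 + 11\right)^{2}} = 8 \left(- \frac{2891}{-315 + 7^{2}}\right) = 8 \left(- \frac{2891}{-315 + 49}\right) = 8 \left(- \frac{2891}{-266}\right) = 8 \left(\left(-2891\right) \left(- \frac{1}{266}\right)\right) = 8 \cdot \frac{413}{38} = \frac{1652}{19} \approx 86.947$)
$m G = 15 \cdot \frac{1652}{19} = \frac{24780}{19}$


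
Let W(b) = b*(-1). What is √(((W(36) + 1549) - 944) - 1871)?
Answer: I*√1302 ≈ 36.083*I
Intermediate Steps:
W(b) = -b
√(((W(36) + 1549) - 944) - 1871) = √(((-1*36 + 1549) - 944) - 1871) = √(((-36 + 1549) - 944) - 1871) = √((1513 - 944) - 1871) = √(569 - 1871) = √(-1302) = I*√1302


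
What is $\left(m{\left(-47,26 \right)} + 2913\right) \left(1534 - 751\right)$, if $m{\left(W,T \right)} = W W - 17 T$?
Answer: $3664440$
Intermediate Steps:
$m{\left(W,T \right)} = W^{2} - 17 T$
$\left(m{\left(-47,26 \right)} + 2913\right) \left(1534 - 751\right) = \left(\left(\left(-47\right)^{2} - 442\right) + 2913\right) \left(1534 - 751\right) = \left(\left(2209 - 442\right) + 2913\right) 783 = \left(1767 + 2913\right) 783 = 4680 \cdot 783 = 3664440$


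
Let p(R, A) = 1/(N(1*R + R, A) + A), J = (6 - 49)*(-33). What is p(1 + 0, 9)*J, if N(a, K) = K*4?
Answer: 473/15 ≈ 31.533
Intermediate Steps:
N(a, K) = 4*K
J = 1419 (J = -43*(-33) = 1419)
p(R, A) = 1/(5*A) (p(R, A) = 1/(4*A + A) = 1/(5*A))
p(1 + 0, 9)*J = ((1/5)/9)*1419 = ((1/5)*(1/9))*1419 = (1/45)*1419 = 473/15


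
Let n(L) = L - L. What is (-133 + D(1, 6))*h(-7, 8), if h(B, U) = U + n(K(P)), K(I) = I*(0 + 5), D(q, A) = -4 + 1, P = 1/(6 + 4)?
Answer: -1088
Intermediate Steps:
P = ⅒ (P = 1/10 = ⅒ ≈ 0.10000)
D(q, A) = -3
K(I) = 5*I (K(I) = I*5 = 5*I)
n(L) = 0
h(B, U) = U (h(B, U) = U + 0 = U)
(-133 + D(1, 6))*h(-7, 8) = (-133 - 3)*8 = -136*8 = -1088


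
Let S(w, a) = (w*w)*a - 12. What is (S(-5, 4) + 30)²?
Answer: 13924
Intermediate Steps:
S(w, a) = -12 + a*w² (S(w, a) = w²*a - 12 = a*w² - 12 = -12 + a*w²)
(S(-5, 4) + 30)² = ((-12 + 4*(-5)²) + 30)² = ((-12 + 4*25) + 30)² = ((-12 + 100) + 30)² = (88 + 30)² = 118² = 13924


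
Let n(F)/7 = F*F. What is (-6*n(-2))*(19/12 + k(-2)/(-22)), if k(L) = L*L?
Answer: -2590/11 ≈ -235.45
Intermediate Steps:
n(F) = 7*F² (n(F) = 7*(F*F) = 7*F²)
k(L) = L²
(-6*n(-2))*(19/12 + k(-2)/(-22)) = (-42*(-2)²)*(19/12 + (-2)²/(-22)) = (-42*4)*(19*(1/12) + 4*(-1/22)) = (-6*28)*(19/12 - 2/11) = -168*185/132 = -2590/11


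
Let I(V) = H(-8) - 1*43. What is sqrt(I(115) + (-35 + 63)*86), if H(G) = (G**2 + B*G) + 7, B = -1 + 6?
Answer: 2*sqrt(599) ≈ 48.949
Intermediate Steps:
B = 5
H(G) = 7 + G**2 + 5*G (H(G) = (G**2 + 5*G) + 7 = 7 + G**2 + 5*G)
I(V) = -12 (I(V) = (7 + (-8)**2 + 5*(-8)) - 1*43 = (7 + 64 - 40) - 43 = 31 - 43 = -12)
sqrt(I(115) + (-35 + 63)*86) = sqrt(-12 + (-35 + 63)*86) = sqrt(-12 + 28*86) = sqrt(-12 + 2408) = sqrt(2396) = 2*sqrt(599)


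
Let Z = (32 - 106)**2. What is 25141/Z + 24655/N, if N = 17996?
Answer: 73431027/12318262 ≈ 5.9612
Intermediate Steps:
Z = 5476 (Z = (-74)**2 = 5476)
25141/Z + 24655/N = 25141/5476 + 24655/17996 = 73431027/12318262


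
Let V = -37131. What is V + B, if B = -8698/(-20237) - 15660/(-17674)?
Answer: -6640063635403/178834369 ≈ -37130.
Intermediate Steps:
B = 235319936/178834369 (B = -8698*(-1/20237) - 15660*(-1/17674) = 8698/20237 + 7830/8837 = 235319936/178834369 ≈ 1.3159)
V + B = -37131 + 235319936/178834369 = -6640063635403/178834369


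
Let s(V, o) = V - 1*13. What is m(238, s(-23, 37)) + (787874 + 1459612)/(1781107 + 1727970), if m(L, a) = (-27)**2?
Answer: 2560364619/3509077 ≈ 729.64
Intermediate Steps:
s(V, o) = -13 + V (s(V, o) = V - 13 = -13 + V)
m(L, a) = 729
m(238, s(-23, 37)) + (787874 + 1459612)/(1781107 + 1727970) = 729 + (787874 + 1459612)/(1781107 + 1727970) = 729 + 2247486/3509077 = 2560364619/3509077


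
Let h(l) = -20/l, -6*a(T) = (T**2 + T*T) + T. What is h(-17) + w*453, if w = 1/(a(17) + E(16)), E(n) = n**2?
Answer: 65026/15997 ≈ 4.0649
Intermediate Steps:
a(T) = -T**2/3 - T/6 (a(T) = -((T**2 + T*T) + T)/6 = -((T**2 + T**2) + T)/6 = -(2*T**2 + T)/6 = -(T + 2*T**2)/6 = -T**2/3 - T/6)
w = 6/941 (w = 1/(-1/6*17*(1 + 2*17) + 16**2) = 1/(-1/6*17*(1 + 34) + 256) = 1/(-1/6*17*35 + 256) = 1/(-595/6 + 256) = 1/(941/6) = 6/941 ≈ 0.0063762)
h(-17) + w*453 = -20/(-17) + (6/941)*453 = -20*(-1/17) + 2718/941 = 20/17 + 2718/941 = 65026/15997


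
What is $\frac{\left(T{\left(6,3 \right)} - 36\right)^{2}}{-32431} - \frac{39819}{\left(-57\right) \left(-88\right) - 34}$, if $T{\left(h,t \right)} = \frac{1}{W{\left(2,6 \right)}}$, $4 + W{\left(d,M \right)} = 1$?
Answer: $- \frac{11681521043}{1454141178} \approx -8.0333$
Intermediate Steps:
$W{\left(d,M \right)} = -3$ ($W{\left(d,M \right)} = -4 + 1 = -3$)
$T{\left(h,t \right)} = - \frac{1}{3}$ ($T{\left(h,t \right)} = \frac{1}{-3} = - \frac{1}{3}$)
$\frac{\left(T{\left(6,3 \right)} - 36\right)^{2}}{-32431} - \frac{39819}{\left(-57\right) \left(-88\right) - 34} = \frac{\left(- \frac{1}{3} - 36\right)^{2}}{-32431} - \frac{39819}{\left(-57\right) \left(-88\right) - 34} = \left(- \frac{109}{3}\right)^{2} \left(- \frac{1}{32431}\right) - \frac{39819}{5016 - 34} = \frac{11881}{9} \left(- \frac{1}{32431}\right) - \frac{39819}{4982} = - \frac{11881}{291879} - \frac{39819}{4982} = - \frac{11681521043}{1454141178}$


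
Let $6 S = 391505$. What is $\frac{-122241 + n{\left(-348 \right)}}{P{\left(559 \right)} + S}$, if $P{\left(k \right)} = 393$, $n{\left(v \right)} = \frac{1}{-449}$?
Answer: $- \frac{329317260}{176844487} \approx -1.8622$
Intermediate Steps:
$n{\left(v \right)} = - \frac{1}{449}$
$S = \frac{391505}{6}$ ($S = \frac{1}{6} \cdot 391505 = \frac{391505}{6} \approx 65251.0$)
$\frac{-122241 + n{\left(-348 \right)}}{P{\left(559 \right)} + S} = \frac{-122241 - \frac{1}{449}}{393 + \frac{391505}{6}} = - \frac{54886210}{449 \cdot \frac{393863}{6}} = \left(- \frac{54886210}{449}\right) \frac{6}{393863} = - \frac{329317260}{176844487}$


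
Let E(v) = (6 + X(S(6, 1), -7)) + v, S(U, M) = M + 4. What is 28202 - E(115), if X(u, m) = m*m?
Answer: 28032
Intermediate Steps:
S(U, M) = 4 + M
X(u, m) = m**2
E(v) = 55 + v (E(v) = (6 + (-7)**2) + v = (6 + 49) + v = 55 + v)
28202 - E(115) = 28202 - (55 + 115) = 28202 - 1*170 = 28202 - 170 = 28032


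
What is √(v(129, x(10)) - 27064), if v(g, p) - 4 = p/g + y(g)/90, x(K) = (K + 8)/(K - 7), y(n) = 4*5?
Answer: 2*I*√112575247/129 ≈ 164.5*I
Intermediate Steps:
y(n) = 20
x(K) = (8 + K)/(-7 + K)
v(g, p) = 38/9 + p/g (v(g, p) = 4 + (p/g + 20/90) = 4 + (p/g + 20*(1/90)) = 4 + (p/g + 2/9) = 4 + (2/9 + p/g) = 38/9 + p/g)
√(v(129, x(10)) - 27064) = √((38/9 + ((8 + 10)/(-7 + 10))/129) - 27064) = √((38/9 + (18/3)*(1/129)) - 27064) = √((38/9 + ((⅓)*18)*(1/129)) - 27064) = √((38/9 + 6*(1/129)) - 27064) = √((38/9 + 2/43) - 27064) = √(1652/387 - 27064) = √(-10472116/387) = 2*I*√112575247/129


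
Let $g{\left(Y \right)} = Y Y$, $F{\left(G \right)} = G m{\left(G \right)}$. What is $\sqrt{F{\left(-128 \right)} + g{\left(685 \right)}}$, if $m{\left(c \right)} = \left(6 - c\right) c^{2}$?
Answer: $3 i \sqrt{31172127} \approx 16750.0 i$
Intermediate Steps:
$m{\left(c \right)} = c^{2} \left(6 - c\right)$
$F{\left(G \right)} = G^{3} \left(6 - G\right)$ ($F{\left(G \right)} = G G^{2} \left(6 - G\right) = G^{3} \left(6 - G\right)$)
$g{\left(Y \right)} = Y^{2}$
$\sqrt{F{\left(-128 \right)} + g{\left(685 \right)}} = \sqrt{\left(-128\right)^{3} \left(6 - -128\right) + 685^{2}} = \sqrt{- 2097152 \left(6 + 128\right) + 469225} = \sqrt{\left(-2097152\right) 134 + 469225} = \sqrt{-281018368 + 469225} = \sqrt{-280549143} = 3 i \sqrt{31172127}$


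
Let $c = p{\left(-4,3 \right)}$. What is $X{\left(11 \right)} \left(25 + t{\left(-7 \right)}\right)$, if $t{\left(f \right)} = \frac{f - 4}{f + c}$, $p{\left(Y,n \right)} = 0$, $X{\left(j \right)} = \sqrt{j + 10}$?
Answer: $\frac{186 \sqrt{21}}{7} \approx 121.77$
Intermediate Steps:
$X{\left(j \right)} = \sqrt{10 + j}$
$c = 0$
$t{\left(f \right)} = \frac{-4 + f}{f}$ ($t{\left(f \right)} = \frac{f - 4}{f + 0} = \frac{-4 + f}{f}$)
$X{\left(11 \right)} \left(25 + t{\left(-7 \right)}\right) = \sqrt{10 + 11} \left(25 + \frac{-4 - 7}{-7}\right) = \sqrt{21} \left(25 - - \frac{11}{7}\right) = \sqrt{21} \left(25 + \frac{11}{7}\right) = \sqrt{21} \cdot \frac{186}{7} = \frac{186 \sqrt{21}}{7}$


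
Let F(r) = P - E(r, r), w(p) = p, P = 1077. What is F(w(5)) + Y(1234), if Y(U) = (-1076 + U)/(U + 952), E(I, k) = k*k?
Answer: 1149915/1093 ≈ 1052.1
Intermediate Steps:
E(I, k) = k²
Y(U) = (-1076 + U)/(952 + U)
F(r) = 1077 - r²
F(w(5)) + Y(1234) = (1077 - 1*5²) + (-1076 + 1234)/(952 + 1234) = (1077 - 1*25) + 158/2186 = (1077 - 25) + (1/2186)*158 = 1052 + 79/1093 = 1149915/1093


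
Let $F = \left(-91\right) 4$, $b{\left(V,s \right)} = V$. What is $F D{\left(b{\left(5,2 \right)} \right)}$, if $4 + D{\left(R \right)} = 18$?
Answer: $-5096$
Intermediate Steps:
$D{\left(R \right)} = 14$ ($D{\left(R \right)} = -4 + 18 = 14$)
$F = -364$
$F D{\left(b{\left(5,2 \right)} \right)} = \left(-364\right) 14 = -5096$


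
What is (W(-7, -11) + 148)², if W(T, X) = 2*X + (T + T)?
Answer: 12544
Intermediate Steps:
W(T, X) = 2*T + 2*X (W(T, X) = 2*X + 2*T = 2*T + 2*X)
(W(-7, -11) + 148)² = ((2*(-7) + 2*(-11)) + 148)² = ((-14 - 22) + 148)² = (-36 + 148)² = 112² = 12544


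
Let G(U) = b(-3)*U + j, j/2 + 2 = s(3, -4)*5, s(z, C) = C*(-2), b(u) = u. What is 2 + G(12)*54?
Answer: 2162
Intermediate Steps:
s(z, C) = -2*C
j = 76 (j = -4 + 2*(-2*(-4)*5) = -4 + 2*(8*5) = -4 + 2*40 = -4 + 80 = 76)
G(U) = 76 - 3*U (G(U) = -3*U + 76 = 76 - 3*U)
2 + G(12)*54 = 2 + (76 - 3*12)*54 = 2 + (76 - 36)*54 = 2 + 40*54 = 2 + 2160 = 2162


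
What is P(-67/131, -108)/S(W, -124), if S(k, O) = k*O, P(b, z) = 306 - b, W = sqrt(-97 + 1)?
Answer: 40153*I*sqrt(6)/389856 ≈ 0.25228*I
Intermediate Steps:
W = 4*I*sqrt(6) (W = sqrt(-96) = 4*I*sqrt(6) ≈ 9.798*I)
S(k, O) = O*k
P(-67/131, -108)/S(W, -124) = (306 - (-67)/131)/((-496*I*sqrt(6))) = (306 - 1*(-67/131))*(I*sqrt(6)/2976) = (306 + 67/131)*(I*sqrt(6)/2976) = 40153*(I*sqrt(6)/2976)/131 = 40153*I*sqrt(6)/389856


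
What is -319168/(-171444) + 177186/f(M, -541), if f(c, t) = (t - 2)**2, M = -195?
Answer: 3457884506/1404169221 ≈ 2.4626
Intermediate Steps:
f(c, t) = (-2 + t)**2
-319168/(-171444) + 177186/f(M, -541) = -319168/(-171444) + 177186/((-2 - 541)**2) = -319168*(-1/171444) + 177186/((-543)**2) = 79792/42861 + 177186/294849 = 79792/42861 + 177186*(1/294849) = 79792/42861 + 59062/98283 = 3457884506/1404169221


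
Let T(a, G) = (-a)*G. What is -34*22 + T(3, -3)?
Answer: -739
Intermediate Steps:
T(a, G) = -G*a
-34*22 + T(3, -3) = -34*22 - 1*(-3)*3 = -748 + 9 = -739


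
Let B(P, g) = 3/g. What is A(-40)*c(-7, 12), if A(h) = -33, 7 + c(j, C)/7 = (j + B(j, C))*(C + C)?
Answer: 39039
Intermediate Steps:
c(j, C) = -49 + 14*C*(j + 3/C) (c(j, C) = -49 + 7*((j + 3/C)*(C + C)) = -49 + 7*((j + 3/C)*(2*C)) = -49 + 7*(2*C*(j + 3/C)) = -49 + 14*C*(j + 3/C))
A(-40)*c(-7, 12) = -33*(-7 + 14*12*(-7)) = -33*(-7 - 1176) = -33*(-1183) = 39039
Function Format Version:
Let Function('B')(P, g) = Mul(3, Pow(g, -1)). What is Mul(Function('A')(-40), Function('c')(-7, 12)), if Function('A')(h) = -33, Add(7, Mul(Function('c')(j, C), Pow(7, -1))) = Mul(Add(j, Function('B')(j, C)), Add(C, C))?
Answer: 39039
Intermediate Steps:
Function('c')(j, C) = Add(-49, Mul(14, C, Add(j, Mul(3, Pow(C, -1))))) (Function('c')(j, C) = Add(-49, Mul(7, Mul(Add(j, Mul(3, Pow(C, -1))), Add(C, C)))) = Add(-49, Mul(7, Mul(Add(j, Mul(3, Pow(C, -1))), Mul(2, C)))) = Add(-49, Mul(7, Mul(2, C, Add(j, Mul(3, Pow(C, -1)))))) = Add(-49, Mul(14, C, Add(j, Mul(3, Pow(C, -1))))))
Mul(Function('A')(-40), Function('c')(-7, 12)) = Mul(-33, Add(-7, Mul(14, 12, -7))) = Mul(-33, Add(-7, -1176)) = Mul(-33, -1183) = 39039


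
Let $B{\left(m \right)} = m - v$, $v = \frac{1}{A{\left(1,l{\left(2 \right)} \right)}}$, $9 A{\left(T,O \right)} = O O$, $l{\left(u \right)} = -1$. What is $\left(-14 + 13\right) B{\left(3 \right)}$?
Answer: $6$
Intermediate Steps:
$A{\left(T,O \right)} = \frac{O^{2}}{9}$ ($A{\left(T,O \right)} = \frac{O O}{9} = \frac{O^{2}}{9}$)
$v = 9$ ($v = \frac{1}{\frac{1}{9} \left(-1\right)^{2}} = \frac{1}{\frac{1}{9} \cdot 1} = \frac{1}{\frac{1}{9}} = 9$)
$B{\left(m \right)} = -9 + m$ ($B{\left(m \right)} = m - 9 = -9 + m$)
$\left(-14 + 13\right) B{\left(3 \right)} = \left(-14 + 13\right) \left(-9 + 3\right) = \left(-1\right) \left(-6\right) = 6$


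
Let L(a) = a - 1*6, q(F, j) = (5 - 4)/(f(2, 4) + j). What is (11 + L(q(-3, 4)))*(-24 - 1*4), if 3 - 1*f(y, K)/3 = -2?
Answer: -2688/19 ≈ -141.47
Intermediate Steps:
f(y, K) = 15 (f(y, K) = 9 - 3*(-2) = 9 + 6 = 15)
q(F, j) = 1/(15 + j) (q(F, j) = (5 - 4)/(15 + j) = 1/(15 + j))
L(a) = -6 + a (L(a) = a - 6 = -6 + a)
(11 + L(q(-3, 4)))*(-24 - 1*4) = (11 + (-6 + 1/(15 + 4)))*(-24 - 1*4) = (11 + (-6 + 1/19))*(-24 - 4) = (11 + (-6 + 1/19))*(-28) = (11 - 113/19)*(-28) = (96/19)*(-28) = -2688/19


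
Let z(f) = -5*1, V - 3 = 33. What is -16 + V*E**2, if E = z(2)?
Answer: 884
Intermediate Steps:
V = 36 (V = 3 + 33 = 36)
z(f) = -5
E = -5
-16 + V*E**2 = -16 + 36*(-5)**2 = -16 + 36*25 = -16 + 900 = 884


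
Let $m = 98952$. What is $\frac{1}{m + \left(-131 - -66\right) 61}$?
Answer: $\frac{1}{94987} \approx 1.0528 \cdot 10^{-5}$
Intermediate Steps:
$\frac{1}{m + \left(-131 - -66\right) 61} = \frac{1}{98952 + \left(-131 - -66\right) 61} = \frac{1}{98952 + \left(-131 + 66\right) 61} = \frac{1}{98952 - 3965} = \frac{1}{94987}$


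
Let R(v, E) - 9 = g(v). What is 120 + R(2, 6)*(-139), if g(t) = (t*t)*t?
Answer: -2243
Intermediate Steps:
g(t) = t**3 (g(t) = t**2*t = t**3)
R(v, E) = 9 + v**3
120 + R(2, 6)*(-139) = 120 + (9 + 2**3)*(-139) = 120 + (9 + 8)*(-139) = 120 + 17*(-139) = 120 - 2363 = -2243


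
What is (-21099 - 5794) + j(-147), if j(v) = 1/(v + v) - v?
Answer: -7863325/294 ≈ -26746.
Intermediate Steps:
j(v) = 1/(2*v) - v
(-21099 - 5794) + j(-147) = (-21099 - 5794) + ((½)/(-147) - 1*(-147)) = -26893 + ((½)*(-1/147) + 147) = -26893 + (-1/294 + 147) = -26893 + 43217/294 = -7863325/294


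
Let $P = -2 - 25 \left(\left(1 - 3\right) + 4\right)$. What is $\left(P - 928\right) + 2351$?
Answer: $1371$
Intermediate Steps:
$P = -52$ ($P = -2 - 25 \left(-2 + 4\right) = -2 - 50 = -52$)
$\left(P - 928\right) + 2351 = \left(-52 - 928\right) + 2351 = -980 + 2351 = 1371$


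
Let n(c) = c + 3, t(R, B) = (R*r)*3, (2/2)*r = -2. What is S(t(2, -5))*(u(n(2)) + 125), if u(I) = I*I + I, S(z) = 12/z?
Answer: -155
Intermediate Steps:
r = -2
t(R, B) = -6*R (t(R, B) = (R*(-2))*3 = -2*R*3 = -6*R)
n(c) = 3 + c
u(I) = I + I² (u(I) = I² + I = I + I²)
S(t(2, -5))*(u(n(2)) + 125) = (12/((-6*2)))*((3 + 2)*(1 + (3 + 2)) + 125) = (12/(-12))*(5*(1 + 5) + 125) = (12*(-1/12))*(5*6 + 125) = -(30 + 125) = -1*155 = -155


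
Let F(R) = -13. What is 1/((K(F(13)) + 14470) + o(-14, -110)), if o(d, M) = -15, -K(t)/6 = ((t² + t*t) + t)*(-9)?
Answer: 1/32005 ≈ 3.1245e-5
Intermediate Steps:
K(t) = 54*t + 108*t² (K(t) = -6*((t² + t*t) + t)*(-9) = -6*((t² + t²) + t)*(-9) = -6*(2*t² + t)*(-9) = -6*(t + 2*t²)*(-9) = -6*(-18*t² - 9*t) = 54*t + 108*t²)
1/((K(F(13)) + 14470) + o(-14, -110)) = 1/((54*(-13)*(1 + 2*(-13)) + 14470) - 15) = 1/((54*(-13)*(1 - 26) + 14470) - 15) = 1/((54*(-13)*(-25) + 14470) - 15) = 1/((17550 + 14470) - 15) = 1/(32020 - 15) = 1/32005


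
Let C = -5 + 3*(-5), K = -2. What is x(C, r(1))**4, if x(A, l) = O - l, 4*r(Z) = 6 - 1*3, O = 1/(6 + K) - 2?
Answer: 625/16 ≈ 39.063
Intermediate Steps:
O = -7/4 (O = 1/(6 - 2) - 2 = 1/4 - 2 = -7/4 ≈ -1.7500)
C = -20 (C = -5 - 15 = -20)
r(Z) = 3/4 (r(Z) = (6 - 1*3)/4 = (6 - 3)/4 = (1/4)*3 = 3/4)
x(A, l) = -7/4 - l
x(C, r(1))**4 = (-7/4 - 1*3/4)**4 = (-7/4 - 3/4)**4 = (-5/2)**4 = 625/16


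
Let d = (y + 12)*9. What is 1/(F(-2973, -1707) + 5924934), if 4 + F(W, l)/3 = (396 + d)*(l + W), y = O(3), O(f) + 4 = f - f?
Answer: -1/645798 ≈ -1.5485e-6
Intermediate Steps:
O(f) = -4 (O(f) = -4 + (f - f) = -4 + 0 = -4)
y = -4
d = 72 (d = (-4 + 12)*9 = 8*9 = 72)
F(W, l) = -12 + 1404*W + 1404*l (F(W, l) = -12 + 3*((396 + 72)*(l + W)) = -12 + 3*(468*(W + l)) = -12 + 3*(468*W + 468*l) = -12 + (1404*W + 1404*l) = -12 + 1404*W + 1404*l)
1/(F(-2973, -1707) + 5924934) = 1/((-12 + 1404*(-2973) + 1404*(-1707)) + 5924934) = 1/((-12 - 4174092 - 2396628) + 5924934) = 1/(-6570732 + 5924934) = 1/(-645798) = -1/645798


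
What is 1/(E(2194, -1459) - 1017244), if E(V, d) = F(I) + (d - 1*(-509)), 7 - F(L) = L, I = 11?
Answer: -1/1018198 ≈ -9.8213e-7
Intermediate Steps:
F(L) = 7 - L
E(V, d) = 505 + d (E(V, d) = (7 - 1*11) + (d - 1*(-509)) = (7 - 11) + (d + 509) = -4 + (509 + d) = 505 + d)
1/(E(2194, -1459) - 1017244) = 1/((505 - 1459) - 1017244) = 1/(-954 - 1017244) = 1/(-1018198) = -1/1018198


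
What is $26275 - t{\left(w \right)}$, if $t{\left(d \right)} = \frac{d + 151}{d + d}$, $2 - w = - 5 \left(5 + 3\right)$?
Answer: $\frac{2206907}{84} \approx 26273.0$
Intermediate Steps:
$w = 42$ ($w = 2 - - 5 \left(5 + 3\right) = 2 - \left(-5\right) 8 = 2 - -40 = 2 + 40 = 42$)
$t{\left(d \right)} = \frac{151 + d}{2 d}$
$26275 - t{\left(w \right)} = 26275 - \frac{151 + 42}{2 \cdot 42} = 26275 - \frac{1}{2} \cdot \frac{1}{42} \cdot 193 = 26275 - \frac{193}{84} = \frac{2206907}{84}$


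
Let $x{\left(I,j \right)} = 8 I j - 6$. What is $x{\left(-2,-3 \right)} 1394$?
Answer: $58548$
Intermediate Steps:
$x{\left(I,j \right)} = -6 + 8 I j$ ($x{\left(I,j \right)} = 8 I j - 6 = -6 + 8 I j$)
$x{\left(-2,-3 \right)} 1394 = \left(-6 + 8 \left(-2\right) \left(-3\right)\right) 1394 = \left(-6 + 48\right) 1394 = 42 \cdot 1394 = 58548$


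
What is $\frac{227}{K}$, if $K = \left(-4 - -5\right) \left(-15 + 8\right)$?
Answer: $- \frac{227}{7} \approx -32.429$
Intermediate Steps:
$K = -7$ ($K = \left(-4 + 5\right) \left(-7\right) = 1 \left(-7\right) = -7$)
$\frac{227}{K} = \frac{227}{-7} = 227 \left(- \frac{1}{7}\right) = - \frac{227}{7}$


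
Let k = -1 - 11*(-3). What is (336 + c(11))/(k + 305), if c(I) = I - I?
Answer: 336/337 ≈ 0.99703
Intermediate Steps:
k = 32 (k = -1 + 33 = 32)
c(I) = 0
(336 + c(11))/(k + 305) = (336 + 0)/(32 + 305) = 336/337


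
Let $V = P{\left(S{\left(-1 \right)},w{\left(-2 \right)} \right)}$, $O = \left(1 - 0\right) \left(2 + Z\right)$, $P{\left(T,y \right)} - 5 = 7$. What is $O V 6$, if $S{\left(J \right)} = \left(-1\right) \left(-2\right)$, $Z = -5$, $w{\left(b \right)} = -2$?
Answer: $-216$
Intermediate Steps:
$S{\left(J \right)} = 2$
$P{\left(T,y \right)} = 12$ ($P{\left(T,y \right)} = 5 + 7 = 12$)
$O = -3$ ($O = \left(1 - 0\right) \left(2 - 5\right) = \left(1 + 0\right) \left(-3\right) = 1 \left(-3\right) = -3$)
$V = 12$
$O V 6 = \left(-3\right) 12 \cdot 6 = \left(-36\right) 6 = -216$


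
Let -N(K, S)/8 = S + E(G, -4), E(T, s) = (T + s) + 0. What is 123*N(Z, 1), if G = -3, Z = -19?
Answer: 5904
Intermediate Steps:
E(T, s) = T + s
N(K, S) = 56 - 8*S (N(K, S) = -8*(S + (-3 - 4)) = -8*(S - 7) = -8*(-7 + S) = 56 - 8*S)
123*N(Z, 1) = 123*(56 - 8*1) = 123*(56 - 8) = 123*48 = 5904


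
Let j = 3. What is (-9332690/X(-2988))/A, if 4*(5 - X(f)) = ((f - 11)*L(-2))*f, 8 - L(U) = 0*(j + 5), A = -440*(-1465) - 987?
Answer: 9332690/11534844414647 ≈ 8.0909e-7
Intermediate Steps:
A = 643613 (A = 644600 - 987 = 643613)
L(U) = 8 (L(U) = 8 - 0*(3 + 5) = 8 - 0*8 = 8 - 1*0 = 8 + 0 = 8)
X(f) = 5 - f*(-88 + 8*f)/4 (X(f) = 5 - (f - 11)*8*f/4 = 5 - (-11 + f)*8*f/4 = 5 - (-88 + 8*f)*f/4 = 5 - f*(-88 + 8*f)/4)
(-9332690/X(-2988))/A = -9332690/(5 - 2*(-2988)² + 22*(-2988))/643613 = -9332690/(5 - 2*8928144 - 65736)*(1/643613) = -9332690/(5 - 17856288 - 65736)*(1/643613) = -9332690/(-17922019)*(1/643613) = -9332690*(-1/17922019)*(1/643613) = (9332690/17922019)*(1/643613) = 9332690/11534844414647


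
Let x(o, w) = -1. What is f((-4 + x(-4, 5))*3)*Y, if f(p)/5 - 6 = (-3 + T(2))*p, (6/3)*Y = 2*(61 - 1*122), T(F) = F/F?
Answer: -10980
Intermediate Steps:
T(F) = 1
Y = -61 (Y = (2*(61 - 1*122))/2 = (2*(61 - 122))/2 = (2*(-61))/2 = (1/2)*(-122) = -61)
f(p) = 30 - 10*p (f(p) = 30 + 5*((-3 + 1)*p) = 30 + 5*(-2*p) = 30 - 10*p)
f((-4 + x(-4, 5))*3)*Y = (30 - 10*(-4 - 1)*3)*(-61) = (30 - (-50)*3)*(-61) = (30 - 10*(-15))*(-61) = (30 + 150)*(-61) = 180*(-61) = -10980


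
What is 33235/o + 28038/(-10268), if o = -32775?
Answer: -5479141/1463190 ≈ -3.7447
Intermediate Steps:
33235/o + 28038/(-10268) = 33235/(-32775) + 28038/(-10268) = 33235*(-1/32775) + 28038*(-1/10268) = -289/285 - 14019/5134 = -5479141/1463190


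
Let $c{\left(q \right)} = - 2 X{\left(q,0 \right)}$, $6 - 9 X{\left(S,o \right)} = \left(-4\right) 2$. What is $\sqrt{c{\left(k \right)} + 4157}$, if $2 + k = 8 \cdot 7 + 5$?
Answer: $\frac{\sqrt{37385}}{3} \approx 64.451$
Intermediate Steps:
$X{\left(S,o \right)} = \frac{14}{9}$ ($X{\left(S,o \right)} = \frac{2}{3} - \frac{\left(-4\right) 2}{9} = \frac{2}{3} - - \frac{8}{9} = \frac{2}{3} + \frac{8}{9} = \frac{14}{9}$)
$k = 59$ ($k = -2 + \left(8 \cdot 7 + 5\right) = -2 + \left(56 + 5\right) = -2 + 61 = 59$)
$c{\left(q \right)} = - \frac{28}{9}$ ($c{\left(q \right)} = \left(-2\right) \frac{14}{9} = - \frac{28}{9}$)
$\sqrt{c{\left(k \right)} + 4157} = \sqrt{- \frac{28}{9} + 4157} = \sqrt{\frac{37385}{9}} = \frac{\sqrt{37385}}{3}$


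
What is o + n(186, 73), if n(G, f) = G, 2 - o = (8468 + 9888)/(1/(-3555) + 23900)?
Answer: 15908070232/84964499 ≈ 187.23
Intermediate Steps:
o = 104673418/84964499 (o = 2 - (8468 + 9888)/(1/(-3555) + 23900) = 2 - 18356/(-1/3555 + 23900) = 2 - 18356/84964499/3555 = 2 - 18356*3555/84964499 = 2 - 1*65255580/84964499 = 2 - 65255580/84964499 = 104673418/84964499 ≈ 1.2320)
o + n(186, 73) = 104673418/84964499 + 186 = 15908070232/84964499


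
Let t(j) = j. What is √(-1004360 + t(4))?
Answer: 2*I*√251089 ≈ 1002.2*I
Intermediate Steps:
√(-1004360 + t(4)) = √(-1004360 + 4) = √(-1004356) = 2*I*√251089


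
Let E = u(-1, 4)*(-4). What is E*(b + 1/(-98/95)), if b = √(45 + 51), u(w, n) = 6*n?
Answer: 4560/49 - 384*√6 ≈ -847.54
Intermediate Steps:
b = 4*√6 (b = √96 = 4*√6 ≈ 9.7980)
E = -96 (E = (6*4)*(-4) = 24*(-4) = -96)
E*(b + 1/(-98/95)) = -96*(4*√6 + 1/(-98/95)) = -96*(4*√6 - 95/98) = -96*(-95/98 + 4*√6) = 4560/49 - 384*√6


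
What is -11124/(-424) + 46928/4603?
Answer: 17775311/487918 ≈ 36.431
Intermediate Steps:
-11124/(-424) + 46928/4603 = -11124*(-1/424) + 46928*(1/4603) = 2781/106 + 46928/4603 = 17775311/487918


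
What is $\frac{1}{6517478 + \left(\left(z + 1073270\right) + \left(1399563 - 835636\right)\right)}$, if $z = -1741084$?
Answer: $\frac{1}{6413591} \approx 1.5592 \cdot 10^{-7}$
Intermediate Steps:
$\frac{1}{6517478 + \left(\left(z + 1073270\right) + \left(1399563 - 835636\right)\right)} = \frac{1}{6517478 + \left(\left(-1741084 + 1073270\right) + \left(1399563 - 835636\right)\right)} = \frac{1}{6517478 + \left(-667814 + 563927\right)} = \frac{1}{6517478 - 103887} = \frac{1}{6413591}$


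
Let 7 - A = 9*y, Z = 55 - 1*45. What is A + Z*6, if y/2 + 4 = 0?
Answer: 139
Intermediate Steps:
y = -8 (y = -8 + 2*0 = -8 + 0 = -8)
Z = 10 (Z = 55 - 45 = 10)
A = 79 (A = 7 - 9*(-8) = 7 - 1*(-72) = 7 + 72 = 79)
A + Z*6 = 79 + 10*6 = 79 + 60 = 139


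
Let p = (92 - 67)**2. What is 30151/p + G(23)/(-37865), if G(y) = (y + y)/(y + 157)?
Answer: 4110002839/85196250 ≈ 48.242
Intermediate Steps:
p = 625 (p = 25**2 = 625)
G(y) = 2*y/(157 + y) (G(y) = (2*y)/(157 + y) = 2*y/(157 + y))
30151/p + G(23)/(-37865) = 30151/625 + (2*23/(157 + 23))/(-37865) = 30151*(1/625) + (2*23/180)*(-1/37865) = 30151/625 + (2*23*(1/180))*(-1/37865) = 30151/625 + (23/90)*(-1/37865) = 30151/625 - 23/3407850 = 4110002839/85196250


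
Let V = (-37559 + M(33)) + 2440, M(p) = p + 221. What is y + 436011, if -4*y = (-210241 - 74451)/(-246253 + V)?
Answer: 122570469125/281118 ≈ 4.3601e+5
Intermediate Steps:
M(p) = 221 + p
V = -34865 (V = (-37559 + (221 + 33)) + 2440 = (-37559 + 254) + 2440 = -37305 + 2440 = -34865)
y = -71173/281118 (y = -(-210241 - 74451)/(4*(-246253 - 34865)) = -(-71173)/(-281118) = -(-71173)*(-1)/281118 = -¼*142346/140559 = -71173/281118 ≈ -0.25318)
y + 436011 = -71173/281118 + 436011 = 122570469125/281118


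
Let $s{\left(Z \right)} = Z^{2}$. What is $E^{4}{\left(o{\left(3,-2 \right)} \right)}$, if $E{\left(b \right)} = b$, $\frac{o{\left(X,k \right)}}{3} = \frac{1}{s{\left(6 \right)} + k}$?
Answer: $\frac{81}{1336336} \approx 6.0613 \cdot 10^{-5}$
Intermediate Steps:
$o{\left(X,k \right)} = \frac{3}{36 + k}$ ($o{\left(X,k \right)} = \frac{3}{6^{2} + k} = \frac{3}{36 + k}$)
$E^{4}{\left(o{\left(3,-2 \right)} \right)} = \left(\frac{3}{36 - 2}\right)^{4} = \left(\frac{3}{34}\right)^{4} = \frac{81}{1336336}$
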